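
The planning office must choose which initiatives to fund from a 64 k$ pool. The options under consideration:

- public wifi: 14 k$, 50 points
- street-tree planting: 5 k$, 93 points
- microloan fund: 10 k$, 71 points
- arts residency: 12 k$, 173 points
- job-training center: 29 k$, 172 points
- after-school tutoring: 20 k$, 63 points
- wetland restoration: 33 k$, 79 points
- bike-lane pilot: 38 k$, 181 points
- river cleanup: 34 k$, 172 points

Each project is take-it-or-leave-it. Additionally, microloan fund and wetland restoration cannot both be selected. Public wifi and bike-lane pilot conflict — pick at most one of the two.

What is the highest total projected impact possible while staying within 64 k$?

509

The ratio ordering already packs tightly: street-tree planting + microloan fund + arts residency + job-training center, 56 k$, 509.
Street-tree planting + microloan fund + arts residency + river cleanup (61 k$) also reaches 509 — a tie, but nothing goes higher.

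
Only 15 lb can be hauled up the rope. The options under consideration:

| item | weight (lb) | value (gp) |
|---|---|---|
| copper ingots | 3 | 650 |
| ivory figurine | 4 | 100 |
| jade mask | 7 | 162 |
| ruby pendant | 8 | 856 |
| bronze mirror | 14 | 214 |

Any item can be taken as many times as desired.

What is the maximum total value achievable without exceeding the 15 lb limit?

3250

Ranking by ratio (value/lb): copper ingots 216.67, ruby pendant 107.00, ivory figurine 25.00.
Best packing: 5×copper ingots — 15 lb, 3250 total.
Nothing else within 15 lb beats 3250.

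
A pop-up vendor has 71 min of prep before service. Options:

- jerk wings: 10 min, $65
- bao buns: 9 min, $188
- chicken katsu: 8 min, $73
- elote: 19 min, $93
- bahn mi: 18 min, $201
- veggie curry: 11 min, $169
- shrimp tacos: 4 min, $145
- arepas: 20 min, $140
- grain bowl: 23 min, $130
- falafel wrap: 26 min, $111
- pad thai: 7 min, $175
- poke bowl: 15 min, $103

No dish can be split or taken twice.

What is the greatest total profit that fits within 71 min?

Filling by ratio: jerk wings + bao buns + chicken katsu + bahn mi + veggie curry + shrimp tacos + pad thai for 1016, with 4 min left unused.
The 18 min tied up in jerk wings and chicken katsu is better spent on arepas — total rises to 1018 (69 min).
That's the maximum — no swap from here does better than 1018.

1018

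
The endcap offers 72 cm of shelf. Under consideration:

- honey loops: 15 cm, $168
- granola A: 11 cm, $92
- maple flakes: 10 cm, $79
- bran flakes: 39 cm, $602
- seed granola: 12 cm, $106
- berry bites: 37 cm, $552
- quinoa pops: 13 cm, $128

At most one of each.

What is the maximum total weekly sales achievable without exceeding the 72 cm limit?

898

Density check — bran flakes 15.44, berry bites 14.92, honey loops 11.20, quinoa pops 9.85 are the best per cm.
The ratio ordering already packs tightly: honey loops + bran flakes + quinoa pops, 67 cm, 898.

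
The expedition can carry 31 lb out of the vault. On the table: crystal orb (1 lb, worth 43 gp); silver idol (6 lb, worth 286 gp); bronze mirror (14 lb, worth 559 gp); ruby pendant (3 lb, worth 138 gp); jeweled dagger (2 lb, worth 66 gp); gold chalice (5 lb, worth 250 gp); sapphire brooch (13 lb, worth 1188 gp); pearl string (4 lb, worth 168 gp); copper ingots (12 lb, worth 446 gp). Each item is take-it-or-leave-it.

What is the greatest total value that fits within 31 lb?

2030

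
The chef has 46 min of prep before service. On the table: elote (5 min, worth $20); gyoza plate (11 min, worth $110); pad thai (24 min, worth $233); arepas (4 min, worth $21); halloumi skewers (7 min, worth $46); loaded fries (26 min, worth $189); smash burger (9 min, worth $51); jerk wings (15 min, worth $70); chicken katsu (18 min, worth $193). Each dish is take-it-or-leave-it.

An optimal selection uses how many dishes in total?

Best achievable profit is 447.
pad thai + arepas + chicken katsu hits 447 at 46 min.
Any selection reaching 447 contains exactly 3 dishes.

3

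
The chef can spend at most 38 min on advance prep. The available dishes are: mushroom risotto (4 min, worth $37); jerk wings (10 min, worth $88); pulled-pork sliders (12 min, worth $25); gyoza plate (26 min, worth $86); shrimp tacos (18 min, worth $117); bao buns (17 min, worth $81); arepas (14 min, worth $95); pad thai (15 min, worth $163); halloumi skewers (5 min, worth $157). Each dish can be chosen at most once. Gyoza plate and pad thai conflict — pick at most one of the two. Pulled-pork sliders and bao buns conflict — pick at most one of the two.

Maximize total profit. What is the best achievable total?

By profit per min: halloumi skewers 31.40, pad thai 10.87, mushroom risotto 9.25 lead.
Filling by ratio: mushroom risotto + jerk wings + pad thai + halloumi skewers for 445, with 4 min left unused.
Dropping jerk wings frees 10 min; slotting in arepas (14 min) lifts the total to 452 at 38 min.
No other feasible combination exceeds 452.

452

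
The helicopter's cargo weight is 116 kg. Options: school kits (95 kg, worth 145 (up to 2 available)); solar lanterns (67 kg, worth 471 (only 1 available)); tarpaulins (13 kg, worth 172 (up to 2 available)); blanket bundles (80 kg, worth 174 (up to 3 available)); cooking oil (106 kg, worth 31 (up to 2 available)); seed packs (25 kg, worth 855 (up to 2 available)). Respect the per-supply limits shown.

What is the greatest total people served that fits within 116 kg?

2054

Best packing: 2×tarpaulins + 2×seed packs — 76 kg, 2054 total.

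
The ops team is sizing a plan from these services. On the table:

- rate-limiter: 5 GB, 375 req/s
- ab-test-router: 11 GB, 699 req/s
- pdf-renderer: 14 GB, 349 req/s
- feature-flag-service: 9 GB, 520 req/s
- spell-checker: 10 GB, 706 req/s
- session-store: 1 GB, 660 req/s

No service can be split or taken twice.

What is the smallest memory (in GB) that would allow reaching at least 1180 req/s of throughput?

10

Look for the lowest-memory combination reaching 1180.
feature-flag-service + session-store: 1180 throughput at 10 GB.
Below 10 GB the best achievable stays under 1180.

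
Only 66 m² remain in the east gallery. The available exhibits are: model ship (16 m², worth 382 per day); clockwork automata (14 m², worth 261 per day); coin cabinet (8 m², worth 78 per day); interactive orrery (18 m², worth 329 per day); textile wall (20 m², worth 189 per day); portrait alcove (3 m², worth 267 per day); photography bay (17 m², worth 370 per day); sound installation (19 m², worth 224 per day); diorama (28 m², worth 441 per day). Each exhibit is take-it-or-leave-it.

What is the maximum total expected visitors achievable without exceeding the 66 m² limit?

1460

Density check — portrait alcove 89.00, model ship 23.88, photography bay 21.76, clockwork automata 18.64 are the best per m².
Filling by ratio: model ship + clockwork automata + coin cabinet + portrait alcove + photography bay for 1358, with 8 m² left unused.
The 22 m² tied up in clockwork automata and coin cabinet is better spent on diorama — total rises to 1460 (64 m²).
Next best is model ship + coin cabinet + interactive orrery + portrait alcove + photography bay at 1426 (62 m²) — short by 34.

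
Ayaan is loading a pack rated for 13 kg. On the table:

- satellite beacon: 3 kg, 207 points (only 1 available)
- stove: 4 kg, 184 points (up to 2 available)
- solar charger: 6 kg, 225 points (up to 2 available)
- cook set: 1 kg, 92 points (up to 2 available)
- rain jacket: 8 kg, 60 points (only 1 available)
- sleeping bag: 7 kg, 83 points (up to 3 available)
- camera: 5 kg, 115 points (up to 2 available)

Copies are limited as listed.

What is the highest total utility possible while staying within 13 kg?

759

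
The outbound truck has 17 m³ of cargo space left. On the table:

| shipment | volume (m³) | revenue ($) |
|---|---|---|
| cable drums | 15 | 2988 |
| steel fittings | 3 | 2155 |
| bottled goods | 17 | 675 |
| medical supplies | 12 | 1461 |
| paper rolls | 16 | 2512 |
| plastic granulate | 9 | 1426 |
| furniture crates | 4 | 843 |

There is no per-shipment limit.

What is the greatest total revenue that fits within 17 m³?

10775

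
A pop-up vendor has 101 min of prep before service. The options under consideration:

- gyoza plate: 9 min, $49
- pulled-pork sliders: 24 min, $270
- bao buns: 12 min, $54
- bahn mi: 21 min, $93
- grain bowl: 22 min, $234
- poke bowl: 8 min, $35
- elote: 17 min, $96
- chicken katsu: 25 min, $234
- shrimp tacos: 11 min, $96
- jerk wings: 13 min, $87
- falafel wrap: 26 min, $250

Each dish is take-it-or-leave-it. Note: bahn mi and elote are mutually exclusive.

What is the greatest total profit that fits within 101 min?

The ratio ordering already packs tightly: pulled-pork sliders + grain bowl + chicken katsu + falafel wrap, 97 min, 988.
The closest alternative, pulled-pork sliders + grain bowl + elote + shrimp tacos + falafel wrap, reaches only 946.

988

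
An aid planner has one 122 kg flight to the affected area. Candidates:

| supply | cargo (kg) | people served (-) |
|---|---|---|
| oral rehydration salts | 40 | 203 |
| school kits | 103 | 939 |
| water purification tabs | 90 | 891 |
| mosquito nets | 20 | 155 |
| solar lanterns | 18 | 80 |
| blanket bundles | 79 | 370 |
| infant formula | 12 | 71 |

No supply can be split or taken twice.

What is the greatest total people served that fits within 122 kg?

1117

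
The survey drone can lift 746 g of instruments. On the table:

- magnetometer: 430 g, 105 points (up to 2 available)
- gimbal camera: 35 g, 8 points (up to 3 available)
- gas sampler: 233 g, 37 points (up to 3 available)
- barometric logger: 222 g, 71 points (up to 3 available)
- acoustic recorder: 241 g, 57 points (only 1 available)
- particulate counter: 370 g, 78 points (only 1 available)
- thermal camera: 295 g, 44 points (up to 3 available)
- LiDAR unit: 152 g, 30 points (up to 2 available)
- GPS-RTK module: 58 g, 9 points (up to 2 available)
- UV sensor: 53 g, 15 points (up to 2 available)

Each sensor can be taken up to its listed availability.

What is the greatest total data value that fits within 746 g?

Density check — barometric logger 0.32, UV sensor 0.28, magnetometer 0.24, acoustic recorder 0.24 are the best per g.
The ratio heuristic lands on 3×barometric logger + UV sensor (228) but leaves 27 g idle.
Dropping UV sensor frees 53 g; slotting in 2×gimbal camera (70 g) lifts the total to 229 at 736 g.
Every other selection either busts 746 g or exceeds an availability limit or fails to beat 229.

229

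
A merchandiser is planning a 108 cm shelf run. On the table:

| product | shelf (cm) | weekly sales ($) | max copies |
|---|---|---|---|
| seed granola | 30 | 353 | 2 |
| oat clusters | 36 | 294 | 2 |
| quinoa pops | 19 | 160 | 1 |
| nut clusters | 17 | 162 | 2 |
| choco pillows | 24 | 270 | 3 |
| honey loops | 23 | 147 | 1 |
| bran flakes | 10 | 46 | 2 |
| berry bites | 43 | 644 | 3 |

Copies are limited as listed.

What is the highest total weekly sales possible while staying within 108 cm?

1450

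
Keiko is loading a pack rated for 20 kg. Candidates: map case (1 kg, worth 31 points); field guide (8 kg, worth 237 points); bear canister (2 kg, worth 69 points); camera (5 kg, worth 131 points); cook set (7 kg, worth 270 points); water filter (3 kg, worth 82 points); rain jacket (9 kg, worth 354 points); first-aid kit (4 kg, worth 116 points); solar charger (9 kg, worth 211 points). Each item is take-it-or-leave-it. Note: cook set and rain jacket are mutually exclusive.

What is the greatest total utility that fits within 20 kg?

Map case + field guide + bear canister + rain jacket uses 20 of the 20 kg and totals 691.
Every other selection either busts 20 kg or breaks a pairing rule or fails to beat 691.

691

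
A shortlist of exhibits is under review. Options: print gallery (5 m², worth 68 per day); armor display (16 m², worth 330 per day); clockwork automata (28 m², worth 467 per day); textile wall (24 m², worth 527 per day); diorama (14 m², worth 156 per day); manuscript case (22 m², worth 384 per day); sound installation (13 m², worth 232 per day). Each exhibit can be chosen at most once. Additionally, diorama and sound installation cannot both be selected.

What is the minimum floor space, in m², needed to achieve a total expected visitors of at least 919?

45

Look for the lowest-floor combination reaching 919.
print gallery + armor display + textile wall reaches 925 using 45 m².
Below 45 m² the best achievable stays under 919.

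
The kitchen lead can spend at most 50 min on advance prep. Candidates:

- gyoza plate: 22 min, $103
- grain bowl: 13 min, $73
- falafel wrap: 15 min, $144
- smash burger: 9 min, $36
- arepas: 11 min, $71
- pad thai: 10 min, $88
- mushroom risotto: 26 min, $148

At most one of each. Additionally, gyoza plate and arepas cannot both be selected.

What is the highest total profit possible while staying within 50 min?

Grain bowl + falafel wrap + arepas + pad thai uses 49 of the 50 min and totals 376.
Runner-up grain bowl + falafel wrap + smash burger + pad thai tops out at 341.

376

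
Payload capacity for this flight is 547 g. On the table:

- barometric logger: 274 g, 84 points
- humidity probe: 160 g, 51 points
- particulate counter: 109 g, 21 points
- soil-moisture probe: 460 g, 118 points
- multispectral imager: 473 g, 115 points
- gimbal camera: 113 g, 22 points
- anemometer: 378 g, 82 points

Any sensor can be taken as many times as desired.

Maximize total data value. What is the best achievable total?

157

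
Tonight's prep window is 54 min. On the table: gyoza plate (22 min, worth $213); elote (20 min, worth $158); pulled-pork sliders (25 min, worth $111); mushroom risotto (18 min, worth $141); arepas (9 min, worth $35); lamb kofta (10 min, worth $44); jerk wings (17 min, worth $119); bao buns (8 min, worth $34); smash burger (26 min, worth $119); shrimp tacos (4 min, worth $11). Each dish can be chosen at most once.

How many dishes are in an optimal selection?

4

Optimal total is 416.
One optimal bundle: gyoza plate + elote + bao buns + shrimp tacos (54 min).
All optima have 4 dishes.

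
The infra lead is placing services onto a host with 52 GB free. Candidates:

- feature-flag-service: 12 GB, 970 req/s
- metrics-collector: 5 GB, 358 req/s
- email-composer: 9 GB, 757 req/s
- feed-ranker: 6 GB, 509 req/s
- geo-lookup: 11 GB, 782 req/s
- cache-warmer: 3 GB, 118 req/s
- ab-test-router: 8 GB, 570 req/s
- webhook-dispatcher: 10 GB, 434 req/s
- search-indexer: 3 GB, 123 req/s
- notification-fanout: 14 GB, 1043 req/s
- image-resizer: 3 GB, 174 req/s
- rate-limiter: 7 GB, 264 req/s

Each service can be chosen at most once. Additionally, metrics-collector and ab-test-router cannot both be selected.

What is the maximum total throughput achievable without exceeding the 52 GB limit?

4061

Greedy by ratio would take feature-flag-service + metrics-collector + email-composer + feed-ranker + search-indexer + notification-fanout + image-resizer: 52 GB used, total 3934.
The 11 GB tied up in metrics-collector and search-indexer and image-resizer is better spent on geo-lookup — total rises to 4061 (52 GB).
Nothing else feasible within 52 GB beats 4061.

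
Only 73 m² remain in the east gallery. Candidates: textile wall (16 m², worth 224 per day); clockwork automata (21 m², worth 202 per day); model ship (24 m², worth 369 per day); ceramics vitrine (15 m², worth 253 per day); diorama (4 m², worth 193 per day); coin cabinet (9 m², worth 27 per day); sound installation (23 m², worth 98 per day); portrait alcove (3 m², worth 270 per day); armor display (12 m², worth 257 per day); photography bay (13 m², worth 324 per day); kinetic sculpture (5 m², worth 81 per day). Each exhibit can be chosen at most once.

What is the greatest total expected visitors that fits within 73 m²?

1666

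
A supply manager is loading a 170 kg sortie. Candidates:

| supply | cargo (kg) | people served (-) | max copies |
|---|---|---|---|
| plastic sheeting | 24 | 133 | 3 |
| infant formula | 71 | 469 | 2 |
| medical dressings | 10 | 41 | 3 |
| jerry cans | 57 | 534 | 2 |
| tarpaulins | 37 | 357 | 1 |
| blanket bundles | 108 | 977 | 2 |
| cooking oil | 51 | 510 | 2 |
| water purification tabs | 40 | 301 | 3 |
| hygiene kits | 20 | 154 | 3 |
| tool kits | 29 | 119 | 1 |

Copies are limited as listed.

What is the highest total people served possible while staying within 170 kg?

Filling by ratio: medical dressings + tarpaulins + 2×cooking oil + hygiene kits for 1572, with 1 kg left unused.
Replace tarpaulins and hygiene kits with jerry cans: the trade gains 23 net, giving 1595 at 169 kg.

1595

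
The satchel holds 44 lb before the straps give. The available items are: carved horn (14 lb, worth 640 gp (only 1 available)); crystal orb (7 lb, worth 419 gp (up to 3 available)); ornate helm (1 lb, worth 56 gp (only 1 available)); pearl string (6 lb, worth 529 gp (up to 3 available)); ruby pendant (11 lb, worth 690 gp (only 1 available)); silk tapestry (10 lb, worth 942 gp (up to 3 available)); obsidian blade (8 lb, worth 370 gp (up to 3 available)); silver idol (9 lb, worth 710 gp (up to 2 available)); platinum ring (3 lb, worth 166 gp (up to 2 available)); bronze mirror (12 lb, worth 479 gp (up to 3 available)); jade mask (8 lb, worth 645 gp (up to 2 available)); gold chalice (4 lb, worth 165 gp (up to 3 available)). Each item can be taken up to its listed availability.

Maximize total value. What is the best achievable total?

By value per lb: silk tapestry 94.20, pearl string 88.17, jade mask 80.62, silver idol 78.89 lead.
Taking the top-ratio items first gives ornate helm + 2×pearl string + 3×silk tapestry for 3940 (43 lb).
Dropping ornate helm and pearl string frees 7 lb; slotting in jade mask (8 lb) lifts the total to 4000 at 44 lb.
No other feasible combination exceeds 4000.

4000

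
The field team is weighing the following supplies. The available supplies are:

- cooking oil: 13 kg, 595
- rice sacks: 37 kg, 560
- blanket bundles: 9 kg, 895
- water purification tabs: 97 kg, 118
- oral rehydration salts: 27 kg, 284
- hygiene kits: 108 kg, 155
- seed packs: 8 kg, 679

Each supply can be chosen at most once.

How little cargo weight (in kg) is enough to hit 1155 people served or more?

17

Minimise kg subject to total people served ≥ 1155.
blanket bundles + seed packs reaches 1574 using 17 kg.
Below 17 kg the best achievable stays under 1155.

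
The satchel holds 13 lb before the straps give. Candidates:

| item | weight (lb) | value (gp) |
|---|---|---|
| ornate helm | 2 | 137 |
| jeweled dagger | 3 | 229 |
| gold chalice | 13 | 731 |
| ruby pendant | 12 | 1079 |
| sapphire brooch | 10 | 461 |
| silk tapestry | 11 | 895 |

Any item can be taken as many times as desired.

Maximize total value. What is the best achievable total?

1079

Density check — ruby pendant 89.92, silk tapestry 81.36, jeweled dagger 76.33 are the best per lb.
The ratio ordering already packs tightly: ruby pendant, 12 lb, 1079.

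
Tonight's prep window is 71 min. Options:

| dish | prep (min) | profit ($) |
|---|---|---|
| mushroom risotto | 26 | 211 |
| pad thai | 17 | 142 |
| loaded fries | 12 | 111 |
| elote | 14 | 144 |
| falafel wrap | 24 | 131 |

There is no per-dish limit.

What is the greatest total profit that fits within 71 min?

720

By profit per min: elote 10.29, loaded fries 9.25, pad thai 8.35, mushroom risotto 8.12 lead.
Taking 5×elote: 70 min used, 720 in profit.
The spare 1 min is too small for any remaining dish, and no exchange beats 720.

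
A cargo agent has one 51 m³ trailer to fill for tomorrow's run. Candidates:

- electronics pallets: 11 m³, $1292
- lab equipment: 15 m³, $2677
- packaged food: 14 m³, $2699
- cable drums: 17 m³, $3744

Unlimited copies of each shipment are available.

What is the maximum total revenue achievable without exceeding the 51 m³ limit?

11232

Ranking by ratio (revenue/m³): cable drums 220.24, packaged food 192.79, lab equipment 178.47.
Best packing: 3×cable drums — 51 m³, 11232 total.
Nothing else within 51 m³ beats 11232.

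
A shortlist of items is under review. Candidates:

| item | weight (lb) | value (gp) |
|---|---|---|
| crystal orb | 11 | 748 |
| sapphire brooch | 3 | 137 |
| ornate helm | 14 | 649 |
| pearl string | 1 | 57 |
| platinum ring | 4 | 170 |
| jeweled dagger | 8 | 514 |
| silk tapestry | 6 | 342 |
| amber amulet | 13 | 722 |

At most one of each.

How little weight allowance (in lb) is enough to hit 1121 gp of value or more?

Minimise lb subject to total value ≥ 1121.
Taking crystal orb + pearl string + silk tapestry gives 1147 (≥ 1121) for 18 lb.
Below 18 lb the best achievable stays under 1121.

18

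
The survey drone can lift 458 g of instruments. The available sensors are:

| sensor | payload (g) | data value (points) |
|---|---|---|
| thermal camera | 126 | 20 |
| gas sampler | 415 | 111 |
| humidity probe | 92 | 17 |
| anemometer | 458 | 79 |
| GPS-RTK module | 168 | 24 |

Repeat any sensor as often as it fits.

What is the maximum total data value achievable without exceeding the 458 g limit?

111

Density check — gas sampler 0.27, humidity probe 0.18, anemometer 0.17 are the best per g.
The ratio ordering already packs tightly: gas sampler, 415 g, 111.
Nothing else within 458 g beats 111.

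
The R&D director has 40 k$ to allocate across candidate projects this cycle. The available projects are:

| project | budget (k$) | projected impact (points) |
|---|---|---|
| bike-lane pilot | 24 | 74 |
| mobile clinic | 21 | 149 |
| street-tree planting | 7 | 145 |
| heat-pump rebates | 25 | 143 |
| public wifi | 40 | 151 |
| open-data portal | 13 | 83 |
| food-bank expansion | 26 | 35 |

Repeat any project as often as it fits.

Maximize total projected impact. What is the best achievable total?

725

Density check — street-tree planting 20.71, mobile clinic 7.10, open-data portal 6.38 are the best per k$.
5×street-tree planting uses 35 of the 40 k$ and totals 725.
The spare 5 k$ is too small for any remaining project, and no exchange beats 725.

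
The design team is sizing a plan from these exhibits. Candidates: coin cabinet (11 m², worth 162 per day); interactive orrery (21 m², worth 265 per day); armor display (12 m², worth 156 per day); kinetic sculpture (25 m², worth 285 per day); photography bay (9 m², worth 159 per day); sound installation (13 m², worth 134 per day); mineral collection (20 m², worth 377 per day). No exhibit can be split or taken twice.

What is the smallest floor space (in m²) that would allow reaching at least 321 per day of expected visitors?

20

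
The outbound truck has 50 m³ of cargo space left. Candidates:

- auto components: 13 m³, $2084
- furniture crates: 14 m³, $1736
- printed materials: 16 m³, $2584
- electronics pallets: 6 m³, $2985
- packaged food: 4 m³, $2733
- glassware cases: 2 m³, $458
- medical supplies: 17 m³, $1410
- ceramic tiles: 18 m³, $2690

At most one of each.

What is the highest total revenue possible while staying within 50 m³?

11450

Filling by ratio: auto components + printed materials + electronics pallets + packaged food + glassware cases for 10844, with 9 m³ left unused.
Dropping auto components frees 13 m³; slotting in ceramic tiles (18 m³) lifts the total to 11450 at 46 m³.
The closest alternative, printed materials + electronics pallets + packaged food + ceramic tiles, reaches only 10992.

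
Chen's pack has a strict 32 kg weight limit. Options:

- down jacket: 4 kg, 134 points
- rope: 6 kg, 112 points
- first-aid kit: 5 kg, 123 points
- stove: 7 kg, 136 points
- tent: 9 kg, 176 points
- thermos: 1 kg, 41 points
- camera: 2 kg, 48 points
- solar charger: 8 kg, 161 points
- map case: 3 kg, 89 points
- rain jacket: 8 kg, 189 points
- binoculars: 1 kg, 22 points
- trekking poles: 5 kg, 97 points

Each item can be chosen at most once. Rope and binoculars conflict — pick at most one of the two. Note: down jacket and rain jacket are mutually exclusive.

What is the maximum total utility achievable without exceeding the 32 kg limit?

Down jacket + first-aid kit + tent + thermos + camera + solar charger + map case uses 32 of the 32 kg and totals 772.
That's the maximum — no feasible swap from here does better than 772.

772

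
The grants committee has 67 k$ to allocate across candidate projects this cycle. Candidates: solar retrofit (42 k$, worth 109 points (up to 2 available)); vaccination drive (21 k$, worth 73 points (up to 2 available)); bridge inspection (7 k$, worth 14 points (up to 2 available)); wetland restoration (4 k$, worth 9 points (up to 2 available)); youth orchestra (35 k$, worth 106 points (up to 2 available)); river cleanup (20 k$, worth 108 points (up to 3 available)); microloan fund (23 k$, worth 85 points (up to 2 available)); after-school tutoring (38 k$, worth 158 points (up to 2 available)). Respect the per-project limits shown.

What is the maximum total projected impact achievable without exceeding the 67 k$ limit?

338

Ranking by ratio (projected impact/k$): river cleanup 5.40, after-school tutoring 4.16, microloan fund 3.70.
A density-first pass picks wetland restoration + 3×river cleanup — 333 at 64 k$.
Dropping wetland restoration frees 4 k$; slotting in bridge inspection (7 k$) lifts the total to 338 at 67 k$.
That's the maximum — no swap from here does better than 338.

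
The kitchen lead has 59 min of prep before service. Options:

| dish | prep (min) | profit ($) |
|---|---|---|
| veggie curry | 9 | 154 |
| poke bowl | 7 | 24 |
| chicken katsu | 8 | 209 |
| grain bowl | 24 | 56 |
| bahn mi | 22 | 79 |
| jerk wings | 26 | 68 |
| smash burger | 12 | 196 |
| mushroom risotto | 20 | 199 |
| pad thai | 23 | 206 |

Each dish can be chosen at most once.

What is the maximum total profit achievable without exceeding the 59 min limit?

789

A density-first pass picks veggie curry + poke bowl + chicken katsu + smash burger + mushroom risotto — 782 at 56 min.
Dropping mushroom risotto frees 20 min; slotting in pad thai (23 min) lifts the total to 789 at 59 min.
That's the maximum — no swap from here does better than 789.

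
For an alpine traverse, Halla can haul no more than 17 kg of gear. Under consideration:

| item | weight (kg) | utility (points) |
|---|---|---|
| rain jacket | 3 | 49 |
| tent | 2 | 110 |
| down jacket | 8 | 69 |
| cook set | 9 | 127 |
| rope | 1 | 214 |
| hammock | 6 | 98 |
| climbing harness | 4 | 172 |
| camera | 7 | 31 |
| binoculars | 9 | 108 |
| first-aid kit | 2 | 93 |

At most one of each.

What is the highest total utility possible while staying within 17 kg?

Density check — rope 214.00, tent 55.00, first-aid kit 46.50, climbing harness 43.00 are the best per kg.
Taking the top-ratio items first gives rain jacket + tent + rope + climbing harness + first-aid kit for 638 (12 kg).
Dropping rain jacket frees 3 kg; slotting in hammock (6 kg) lifts the total to 687 at 15 kg.
Runner-up tent + down jacket + rope + climbing harness + first-aid kit tops out at 658.

687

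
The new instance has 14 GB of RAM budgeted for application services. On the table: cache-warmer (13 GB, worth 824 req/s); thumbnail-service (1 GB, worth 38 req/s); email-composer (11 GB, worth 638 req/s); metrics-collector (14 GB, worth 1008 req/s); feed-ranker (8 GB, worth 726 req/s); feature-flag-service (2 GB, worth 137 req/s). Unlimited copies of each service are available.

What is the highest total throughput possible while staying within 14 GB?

1137

Best packing: feed-ranker + 3×feature-flag-service — 14 GB, 1137 total.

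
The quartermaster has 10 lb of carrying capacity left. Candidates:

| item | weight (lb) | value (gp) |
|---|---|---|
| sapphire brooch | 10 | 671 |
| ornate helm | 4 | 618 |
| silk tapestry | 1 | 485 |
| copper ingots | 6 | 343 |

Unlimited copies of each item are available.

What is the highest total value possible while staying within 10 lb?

4850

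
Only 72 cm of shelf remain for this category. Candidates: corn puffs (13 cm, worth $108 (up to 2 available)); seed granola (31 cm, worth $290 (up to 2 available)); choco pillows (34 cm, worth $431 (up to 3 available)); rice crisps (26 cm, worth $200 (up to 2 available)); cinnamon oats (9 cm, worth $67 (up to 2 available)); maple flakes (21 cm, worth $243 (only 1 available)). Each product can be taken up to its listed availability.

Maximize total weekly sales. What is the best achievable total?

862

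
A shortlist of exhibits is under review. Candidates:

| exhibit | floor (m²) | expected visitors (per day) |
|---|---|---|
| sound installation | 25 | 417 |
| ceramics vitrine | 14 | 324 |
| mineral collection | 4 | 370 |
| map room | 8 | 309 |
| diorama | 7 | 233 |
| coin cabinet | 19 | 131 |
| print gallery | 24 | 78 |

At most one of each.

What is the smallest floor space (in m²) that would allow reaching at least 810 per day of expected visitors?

19

Look for the lowest-floor combination reaching 810.
Taking mineral collection + map room + diorama gives 912 (≥ 810) for 19 m².
Below 19 m² the best achievable stays under 810.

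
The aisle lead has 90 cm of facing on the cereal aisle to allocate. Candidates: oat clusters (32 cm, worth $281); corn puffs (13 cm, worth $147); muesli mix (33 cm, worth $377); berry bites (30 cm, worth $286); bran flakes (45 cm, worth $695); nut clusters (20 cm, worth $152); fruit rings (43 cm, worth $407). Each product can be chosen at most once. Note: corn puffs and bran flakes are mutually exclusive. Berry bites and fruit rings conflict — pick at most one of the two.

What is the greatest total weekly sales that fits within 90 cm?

1102

Filling by ratio: muesli mix + bran flakes for 1072, with 12 cm left unused.
The 33 cm tied up in muesli mix is better spent on fruit rings — total rises to 1102 (88 cm).
Next best is muesli mix + bran flakes at 1072 (78 cm) — short by 30.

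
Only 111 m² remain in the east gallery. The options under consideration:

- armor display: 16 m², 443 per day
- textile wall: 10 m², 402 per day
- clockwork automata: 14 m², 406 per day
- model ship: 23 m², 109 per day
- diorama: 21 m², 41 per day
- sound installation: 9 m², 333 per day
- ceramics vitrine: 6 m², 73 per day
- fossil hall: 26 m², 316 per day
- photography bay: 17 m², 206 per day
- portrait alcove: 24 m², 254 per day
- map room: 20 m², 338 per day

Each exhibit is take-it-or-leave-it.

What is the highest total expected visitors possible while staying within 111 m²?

Density check — textile wall 40.20, sound installation 37.00, clockwork automata 29.00, armor display 27.69 are the best per m².
Filling by ratio: armor display + textile wall + clockwork automata + sound installation + ceramics vitrine + fossil hall + map room for 2311, with 10 m² left unused.
Dropping ceramics vitrine and fossil hall frees 32 m²; slotting in photography bay + portrait alcove (41 m²) lifts the total to 2382 at 110 m².
The spare 1 m² is too small for any remaining exhibit, and no exchange beats 2382.

2382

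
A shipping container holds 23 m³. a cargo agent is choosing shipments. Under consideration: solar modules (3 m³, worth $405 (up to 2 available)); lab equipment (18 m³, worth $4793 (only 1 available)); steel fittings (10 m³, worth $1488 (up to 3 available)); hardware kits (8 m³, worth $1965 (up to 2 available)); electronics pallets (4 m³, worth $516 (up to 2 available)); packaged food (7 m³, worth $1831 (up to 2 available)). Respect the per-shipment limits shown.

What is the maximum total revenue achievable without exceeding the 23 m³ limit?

Filling by ratio: solar modules + lab equipment for 5198, with 2 m³ left unused.
The 21 m³ tied up in solar modules and lab equipment is better spent on 2×hardware kits + packaged food — total rises to 5761 (23 m³).
No other feasible combination exceeds 5761.

5761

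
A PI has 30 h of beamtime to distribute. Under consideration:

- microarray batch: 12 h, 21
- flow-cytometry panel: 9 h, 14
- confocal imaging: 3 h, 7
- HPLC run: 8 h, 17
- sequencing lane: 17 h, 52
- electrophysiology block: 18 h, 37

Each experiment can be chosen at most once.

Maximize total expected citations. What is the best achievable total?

76

By expected citations per h: sequencing lane 3.06, confocal imaging 2.33, HPLC run 2.12, electrophysiology block 2.06 lead.
The ratio ordering already packs tightly: confocal imaging + HPLC run + sequencing lane, 28 h, 76.
Next best is microarray batch + sequencing lane at 73 (29 h) — short by 3.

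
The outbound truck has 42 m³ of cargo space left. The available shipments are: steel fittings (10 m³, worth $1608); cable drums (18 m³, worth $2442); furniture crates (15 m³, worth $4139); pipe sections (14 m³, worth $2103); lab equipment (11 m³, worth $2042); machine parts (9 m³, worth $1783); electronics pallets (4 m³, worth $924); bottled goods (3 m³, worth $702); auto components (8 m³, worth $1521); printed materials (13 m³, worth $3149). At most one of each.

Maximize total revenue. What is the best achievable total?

10032

Filling by ratio: furniture crates + electronics pallets + bottled goods + printed materials for 8914, with 7 m³ left unused.
Dropping electronics pallets frees 4 m³; slotting in lab equipment (11 m³) lifts the total to 10032 at 42 m³.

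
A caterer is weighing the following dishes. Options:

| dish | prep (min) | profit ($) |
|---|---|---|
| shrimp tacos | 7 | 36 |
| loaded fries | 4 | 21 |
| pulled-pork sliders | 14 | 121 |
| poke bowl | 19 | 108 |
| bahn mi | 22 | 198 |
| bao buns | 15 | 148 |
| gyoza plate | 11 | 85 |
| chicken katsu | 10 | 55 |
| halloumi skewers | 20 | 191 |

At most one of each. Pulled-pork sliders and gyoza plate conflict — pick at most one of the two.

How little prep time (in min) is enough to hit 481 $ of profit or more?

53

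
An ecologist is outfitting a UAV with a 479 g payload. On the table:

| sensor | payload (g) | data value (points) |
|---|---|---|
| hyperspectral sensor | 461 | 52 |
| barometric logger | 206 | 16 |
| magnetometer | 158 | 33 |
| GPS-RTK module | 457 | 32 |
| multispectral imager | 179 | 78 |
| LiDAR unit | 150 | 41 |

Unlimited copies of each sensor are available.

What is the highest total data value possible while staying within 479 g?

160

Greedy by ratio would take 2×multispectral imager: 358 g used, total 156.
The 179 g tied up in multispectral imager is better spent on 2×LiDAR unit — total rises to 160 (479 g).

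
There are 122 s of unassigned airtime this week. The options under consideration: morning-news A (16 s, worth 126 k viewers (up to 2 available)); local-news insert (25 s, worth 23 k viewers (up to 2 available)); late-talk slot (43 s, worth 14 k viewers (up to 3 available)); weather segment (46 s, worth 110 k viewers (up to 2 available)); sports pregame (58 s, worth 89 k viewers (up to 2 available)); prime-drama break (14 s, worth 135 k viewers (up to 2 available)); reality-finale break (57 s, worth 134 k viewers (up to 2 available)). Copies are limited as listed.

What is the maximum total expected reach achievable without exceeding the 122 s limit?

656

Greedy by ratio would take 2×morning-news A + weather segment + 2×prime-drama break: 106 s used, total 632.
The 46 s tied up in weather segment is better spent on reality-finale break — total rises to 656 (117 s).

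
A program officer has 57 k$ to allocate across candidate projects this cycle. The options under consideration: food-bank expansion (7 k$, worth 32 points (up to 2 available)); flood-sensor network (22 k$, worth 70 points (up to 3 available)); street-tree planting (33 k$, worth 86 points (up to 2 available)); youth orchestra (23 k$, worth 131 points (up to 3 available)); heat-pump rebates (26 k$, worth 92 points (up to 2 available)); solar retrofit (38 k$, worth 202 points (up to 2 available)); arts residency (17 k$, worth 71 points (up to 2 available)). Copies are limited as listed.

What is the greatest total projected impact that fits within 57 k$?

294

The ratio ordering already packs tightly: food-bank expansion + 2×youth orchestra, 53 k$, 294.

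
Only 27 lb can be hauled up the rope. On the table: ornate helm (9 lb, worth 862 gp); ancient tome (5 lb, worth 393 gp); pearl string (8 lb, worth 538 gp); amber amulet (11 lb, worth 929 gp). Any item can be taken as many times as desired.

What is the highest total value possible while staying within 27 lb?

2586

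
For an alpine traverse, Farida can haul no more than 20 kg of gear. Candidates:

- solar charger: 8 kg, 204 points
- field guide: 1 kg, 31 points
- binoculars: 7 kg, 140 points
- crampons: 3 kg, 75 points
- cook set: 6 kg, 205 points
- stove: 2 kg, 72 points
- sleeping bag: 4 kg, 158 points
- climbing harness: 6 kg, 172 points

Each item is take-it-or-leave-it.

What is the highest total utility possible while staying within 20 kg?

641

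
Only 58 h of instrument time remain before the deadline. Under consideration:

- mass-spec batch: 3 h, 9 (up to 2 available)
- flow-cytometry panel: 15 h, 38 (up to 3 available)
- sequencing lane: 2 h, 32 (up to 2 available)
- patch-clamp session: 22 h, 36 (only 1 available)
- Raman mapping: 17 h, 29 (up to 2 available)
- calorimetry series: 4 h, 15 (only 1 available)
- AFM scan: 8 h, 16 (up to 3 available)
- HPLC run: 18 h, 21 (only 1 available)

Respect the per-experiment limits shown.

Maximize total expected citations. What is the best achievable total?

202

A density-first pass picks 2×mass-spec batch + 2×flow-cytometry panel + 2×sequencing lane + calorimetry series + AFM scan — 189 at 52 h.
Dropping mass-spec batch and AFM scan frees 11 h; slotting in flow-cytometry panel (15 h) lifts the total to 202 at 56 h.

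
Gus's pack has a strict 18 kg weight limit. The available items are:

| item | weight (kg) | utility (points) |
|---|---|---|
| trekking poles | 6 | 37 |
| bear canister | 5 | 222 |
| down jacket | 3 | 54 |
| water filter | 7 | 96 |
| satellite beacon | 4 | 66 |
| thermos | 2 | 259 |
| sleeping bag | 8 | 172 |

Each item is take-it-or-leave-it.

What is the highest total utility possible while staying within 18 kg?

707

By utility per kg: thermos 129.50, bear canister 44.40, sleeping bag 21.50 lead.
Best packing: bear canister + down jacket + thermos + sleeping bag — 18 kg, 707 total.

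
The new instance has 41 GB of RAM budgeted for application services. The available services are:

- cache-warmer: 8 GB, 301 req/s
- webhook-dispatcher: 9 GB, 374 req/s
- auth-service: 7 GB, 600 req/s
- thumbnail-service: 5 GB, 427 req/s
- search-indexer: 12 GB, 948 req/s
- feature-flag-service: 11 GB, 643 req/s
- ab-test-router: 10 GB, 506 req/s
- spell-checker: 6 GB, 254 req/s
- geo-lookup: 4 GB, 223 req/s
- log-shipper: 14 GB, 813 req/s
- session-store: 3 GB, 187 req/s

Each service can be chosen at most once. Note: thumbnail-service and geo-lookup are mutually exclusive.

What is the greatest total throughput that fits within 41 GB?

Filling by ratio: auth-service + thumbnail-service + search-indexer + feature-flag-service + session-store for 2805, with 3 GB left unused.
The 11 GB tied up in feature-flag-service is better spent on log-shipper — total rises to 2975 (41 GB).
Every other selection either busts 41 GB or breaks a pairing rule or fails to beat 2975.

2975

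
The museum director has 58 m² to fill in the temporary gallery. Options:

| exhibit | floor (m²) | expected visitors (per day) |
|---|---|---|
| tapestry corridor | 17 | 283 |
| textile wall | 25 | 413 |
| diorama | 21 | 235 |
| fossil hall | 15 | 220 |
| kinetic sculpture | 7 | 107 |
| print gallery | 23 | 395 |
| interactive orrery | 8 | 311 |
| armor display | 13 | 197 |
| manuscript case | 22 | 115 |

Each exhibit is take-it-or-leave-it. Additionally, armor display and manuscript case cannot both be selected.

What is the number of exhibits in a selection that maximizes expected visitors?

3

Optimal total is 1119.
One optimal bundle: textile wall + print gallery + interactive orrery (56 m²).
Any selection reaching 1119 contains exactly 3 exhibits.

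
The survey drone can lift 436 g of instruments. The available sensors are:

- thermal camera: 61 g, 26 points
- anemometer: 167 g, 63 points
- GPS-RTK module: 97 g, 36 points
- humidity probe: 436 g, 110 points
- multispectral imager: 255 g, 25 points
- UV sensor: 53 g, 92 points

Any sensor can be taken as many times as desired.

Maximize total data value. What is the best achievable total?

Density check — UV sensor 1.74, thermal camera 0.43, anemometer 0.38 are the best per g.
8×UV sensor uses 424 of the 436 g and totals 736.
The spare 12 g is too small for any remaining sensor, and no exchange beats 736.

736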